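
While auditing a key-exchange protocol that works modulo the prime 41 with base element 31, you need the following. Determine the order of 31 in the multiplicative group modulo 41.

10

ord(31) | φ(41) = 41 − 1 = 40 = 2^3 · 5.
Divisors of 40: 1, 2, 4, 5, 8, 10, 20, 40.
Compute 31^d (mod 41) for the divisors d until we hit 1:
31^1 ≡ 31 (mod 41)
31^2 ≡ 18 (mod 41)
31^4 ≡ 37 (mod 41)
31^5 ≡ 40 (mod 41)
31^8 ≡ 16 (mod 41)
31^10 ≡ 1 (mod 41) ✓
Therefore the multiplicative order of 31 modulo 41 is 10.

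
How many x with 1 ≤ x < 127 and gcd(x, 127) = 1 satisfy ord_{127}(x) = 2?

1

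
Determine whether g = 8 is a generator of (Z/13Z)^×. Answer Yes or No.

φ(13) = 13 − 1 = 12 = 2^2 · 3.
An element g generates (Z/13Z)^× iff g^(12/q) ≢ 1 (mod 13) for each prime q ∈ {2, 3}.
8^6 ≡ 12 (mod 13)  [q = 2: ≢ 1 ✓]
8^4 ≡ 1 (mod 13)  [q = 3: ≡ 1 ✗]
The check at q = 3 fails, so 8 generates a proper subgroup.

No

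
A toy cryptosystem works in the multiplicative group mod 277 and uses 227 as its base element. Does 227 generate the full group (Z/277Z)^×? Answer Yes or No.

φ(277) = 277 − 1 = 276 = 2^2 · 3 · 23.
227 is a primitive root mod 277 iff 227^(φ(277)/q) ≢ 1 for every prime q | φ(277), i.e. q ∈ {2, 3, 23}.
227^138 ≡ 276 (mod 277)  [q = 2: ≢ 1 ✓]
227^92 ≡ 160 (mod 277)  [q = 3: ≢ 1 ✓]
227^12 ≡ 201 (mod 277)  [q = 23: ≢ 1 ✓]
None equal 1, so ord_277(227) = 276: 227 is a primitive root.

Yes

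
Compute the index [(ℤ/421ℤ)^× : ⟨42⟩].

3

By Lagrange's theorem, ord_421(42) divides φ(421) = 421 − 1 = 420 = 2^2 · 3 · 5 · 7.
Divisors of 420: 1, 2, 3, 4, 5, 6, 7, 10, 12, 14, 15, 20, 21, 28, 30, 35, 42, 60, 70, 84, 105, 140, 210, 420.
Check 42^d mod 421 for each divisor in increasing order:
42^1 ≡ 42 (mod 421)
42^2 ≡ 80 (mod 421)
42^3 ≡ 413 (mod 421)
42^4 ≡ 85 (mod 421)
42^5 ≡ 202 (mod 421)
42^6 ≡ 64 (mod 421)
42^7 ≡ 162 (mod 421)
42^10 ≡ 388 (mod 421)
42^12 ≡ 307 (mod 421)
42^14 ≡ 142 (mod 421)
42^15 ≡ 70 (mod 421)
42^20 ≡ 247 (mod 421)
42^21 ≡ 270 (mod 421)
42^28 ≡ 377 (mod 421)
42^30 ≡ 269 (mod 421)
42^35 ≡ 29 (mod 421)
42^42 ≡ 67 (mod 421)
42^60 ≡ 370 (mod 421)
42^70 ≡ 420 (mod 421)
42^84 ≡ 279 (mod 421)
42^105 ≡ 392 (mod 421)
42^140 ≡ 1 (mod 421) ✓
The order of 42 is 140, so the subgroup it generates has 140 elements.
The index is φ(421) / ord(42) = 420 / 140 = 3.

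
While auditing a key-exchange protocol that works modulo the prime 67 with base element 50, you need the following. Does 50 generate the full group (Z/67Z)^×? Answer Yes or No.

Yes

φ(67) = 67 − 1 = 66 = 2 · 3 · 11.
It suffices to check that the order of 50 is not a proper divisor of 66: compute 50^(66/q) for q ∈ {2, 3, 11}.
50^33 ≡ 66 (mod 67)  [q = 2: ≢ 1 ✓]
50^22 ≡ 37 (mod 67)  [q = 3: ≢ 1 ✓]
50^6 ≡ 15 (mod 67)  [q = 11: ≢ 1 ✓]
All checks pass, so 50 has order 66 and is a primitive root modulo 67.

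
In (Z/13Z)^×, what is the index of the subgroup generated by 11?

1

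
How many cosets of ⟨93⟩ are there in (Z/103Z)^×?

Since 93 ∈ (Z/103Z)^×, its order divides φ(103) = 103 − 1 = 102 = 2 · 3 · 17.
Divisors of 102: 1, 2, 3, 6, 17, 34, 51, 102.
Compute 93^d (mod 103) for the divisors d until we hit 1:
93^1 ≡ 93
93^2 ≡ 100
93^3 ≡ 30
93^6 ≡ 76
93^17 ≡ 1
Thus |⟨93⟩| = ord(93) = 17.
[(Z/103Z)^× : ⟨93⟩] = 102/17 = 6.

6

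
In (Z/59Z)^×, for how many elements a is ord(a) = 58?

28

φ(59) = 59 − 1 = 58 = 2 · 29.
(Z/59Z)^× is cyclic (|G| = 58); a cyclic group of order m has exactly φ(d) elements of each order d | m, and none otherwise.
58 = 2 · 29 divides 58, and φ(58) = 28.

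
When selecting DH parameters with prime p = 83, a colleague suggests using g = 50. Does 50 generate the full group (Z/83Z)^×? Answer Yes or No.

φ(83) = 83 − 1 = 82 = 2 · 41.
It suffices to check that the order of 50 is not a proper divisor of 82: compute 50^(82/q) for q ∈ {2, 41}.
50^41 ≡ 82 (mod 83)  [q = 2: ≢ 1 ✓]
50^2 ≡ 10 (mod 83)  [q = 41: ≢ 1 ✓]
None equal 1, so ord_83(50) = 82: 50 is a primitive root.

Yes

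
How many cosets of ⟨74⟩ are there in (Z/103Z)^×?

1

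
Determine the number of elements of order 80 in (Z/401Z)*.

φ(401) = 401 − 1 = 400 = 2^4 · 5^2.
Since (Z/401Z)^× is cyclic of order 400, the number of elements of order d is φ(d) when d | 400 and 0 otherwise.
80 = 2^4 · 5 divides 400, and φ(80) = 32.

32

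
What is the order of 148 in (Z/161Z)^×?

By Lagrange's theorem, ord_161(148) divides φ(161) = φ(7·23) = (7−1)·(23−1) = 6·22 = 132 = 2^2 · 3 · 11.
Divisors of 132: 1, 2, 3, 4, 6, 11, 12, 22, 33, 44, 66, 132.
Check 148^d mod 161 for each divisor in increasing order:
148^1 ≡ 148 (mod 161)
148^2 ≡ 8 (mod 161)
148^3 ≡ 57 (mod 161)
148^4 ≡ 64 (mod 161)
148^6 ≡ 29 (mod 161)
148^11 ≡ 22 (mod 161)
148^12 ≡ 36 (mod 161)
148^22 ≡ 1 (mod 161) ✓
Therefore the multiplicative order of 148 modulo 161 is 22.

22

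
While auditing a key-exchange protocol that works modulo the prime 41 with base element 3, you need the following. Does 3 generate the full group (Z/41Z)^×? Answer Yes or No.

φ(41) = 41 − 1 = 40 = 2^3 · 5.
3 is a primitive root mod 41 iff 3^(φ(41)/q) ≢ 1 for every prime q | φ(41), i.e. q ∈ {2, 5}.
3^20 ≡ 40 (mod 41)  [q = 2: ≢ 1 ✓]
3^8 ≡ 1 (mod 41)  [q = 5: ≡ 1 ✗]
3^8 ≡ 1 shows ord(3) | 8, strictly less than φ(41); not a primitive root.

No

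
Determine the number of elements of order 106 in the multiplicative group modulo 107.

φ(107) = 107 − 1 = 106 = 2 · 53.
Since (Z/107Z)^× is cyclic of order 106, the number of elements of order d is φ(d) when d | 106 and 0 otherwise.
106 = 2 · 53 divides 106, and φ(106) = 52.

52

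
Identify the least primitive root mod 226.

3

φ(226) = φ(2)·φ(113) = 1·112 = 112 = 2^4 · 7.
Test candidates g = 2, 3, … against the prime factors q ∈ {2, 7} of φ(226): g is a generator iff g^(112/q) ≢ 1 for every such q.
g = 2: gcd(2, 226) = 2 > 1, not a unit — skip.
g = 3: 3^56 ≡ 225; 3^16 ≡ 49 — none is 1, so 3 is a primitive root.
So 3 is the smallest generator of (Z/226Z)^×.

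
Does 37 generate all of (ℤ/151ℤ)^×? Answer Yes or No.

φ(151) = 151 − 1 = 150 = 2 · 3 · 5^2.
An element g generates (Z/151Z)^× iff g^(150/q) ≢ 1 (mod 151) for each prime q ∈ {2, 3, 5}.
37^75 ≡ 1 (mod 151)  [q = 2: ≡ 1 ✗]
37^50 ≡ 32 (mod 151)  [q = 3: ≢ 1 ✓]
37^30 ≡ 59 (mod 151)  [q = 5: ≢ 1 ✓]
37^75 ≡ 1 shows ord(37) | 75, strictly less than φ(151); not a primitive root.

No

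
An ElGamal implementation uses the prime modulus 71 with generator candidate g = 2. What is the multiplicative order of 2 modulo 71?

Since 2 ∈ (Z/71Z)^×, its order divides φ(71) = 71 − 1 = 70 = 2 · 5 · 7.
Divisors of 70: 1, 2, 5, 7, 10, 14, 35, 70.
Compute 2^d (mod 71) for the divisors d until we hit 1:
2^1 ≡ 2 (mod 71)
2^2 ≡ 4 (mod 71)
2^5 ≡ 32 (mod 71)
2^7 ≡ 57 (mod 71)
2^10 ≡ 30 (mod 71)
2^14 ≡ 54 (mod 71)
2^35 ≡ 1 (mod 71) ✓
Therefore the multiplicative order of 2 modulo 71 is 35.

35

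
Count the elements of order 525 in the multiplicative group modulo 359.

φ(359) = 359 − 1 = 358 = 2 · 179.
(Z/359Z)^× is cyclic (|G| = 358); a cyclic group of order m has exactly φ(d) elements of each order d | m, and none otherwise.
Here 358 is not a multiple of 525, so there are no elements of order 525.

0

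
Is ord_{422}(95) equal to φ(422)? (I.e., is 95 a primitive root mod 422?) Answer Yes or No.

φ(422) = φ(2)·φ(211) = 1·210 = 210 = 2 · 3 · 5 · 7.
95 is a primitive root mod 422 iff 95^(φ(422)/q) ≢ 1 for every prime q | φ(422), i.e. q ∈ {2, 3, 5, 7}.
95^105 ≡ 1 (mod 422)  [q = 2: ≡ 1 ✗]
95^70 ≡ 407 (mod 422)  [q = 3: ≢ 1 ✓]
95^42 ≡ 107 (mod 422)  [q = 5: ≢ 1 ✓]
95^30 ≡ 269 (mod 422)  [q = 7: ≢ 1 ✓]
The check at q = 2 fails, so 95 generates a proper subgroup.

No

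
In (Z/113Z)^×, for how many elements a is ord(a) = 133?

0

φ(113) = 113 − 1 = 112 = 2^4 · 7.
In a cyclic group of order 112, there are φ(d) elements of order d for each divisor d of 112, and zero for non-divisors.
133 does not divide 112, so no element of (Z/113Z)^× has order 133.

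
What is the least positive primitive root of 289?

3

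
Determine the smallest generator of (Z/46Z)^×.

φ(46) = φ(2)·φ(23) = 1·22 = 22 = 2 · 11.
Test candidates g = 2, 3, … against the prime factors q ∈ {2, 11} of φ(46): g is a generator iff g^(22/q) ≢ 1 for every such q.
g = 2: gcd(2, 46) = 2 > 1, not a unit — skip.
g = 3: 3^11 ≡ 1 — hits 1, so not a primitive root.
g = 4: gcd(4, 46) = 2 > 1, not a unit — skip.
g = 5: 5^11 ≡ 45; 5^2 ≡ 25 — none is 1, so 5 is a primitive root.
The smallest primitive root modulo 46 is 5.

5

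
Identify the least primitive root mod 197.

2

φ(197) = 197 − 1 = 196 = 2^2 · 7^2.
Test candidates g = 2, 3, … against the prime factors q ∈ {2, 7} of φ(197): g is a generator iff g^(196/q) ≢ 1 for every such q.
g = 2: 2^98 ≡ 196; 2^28 ≡ 104 — none is 1, so 2 is a primitive root.
The smallest primitive root modulo 197 is 2.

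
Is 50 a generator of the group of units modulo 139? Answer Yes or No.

Yes

φ(139) = 139 − 1 = 138 = 2 · 3 · 23.
An element g generates (Z/139Z)^× iff g^(138/q) ≢ 1 (mod 139) for each prime q ∈ {2, 3, 23}.
50^69 ≡ 138 (mod 139)  [q = 2: ≢ 1 ✓]
50^46 ≡ 42 (mod 139)  [q = 3: ≢ 1 ✓]
50^6 ≡ 131 (mod 139)  [q = 23: ≢ 1 ✓]
Every test exponent gives a nontrivial residue, hence 50 generates the full group.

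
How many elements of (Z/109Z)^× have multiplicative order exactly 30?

φ(109) = 109 − 1 = 108 = 2^2 · 3^3.
In a cyclic group of order 108, there are φ(d) elements of order d for each divisor d of 108, and zero for non-divisors.
Since 30 ∤ 108, the count is 0.

0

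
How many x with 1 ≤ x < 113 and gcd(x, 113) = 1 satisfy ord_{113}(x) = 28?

φ(113) = 113 − 1 = 112 = 2^4 · 7.
(Z/113Z)^× is cyclic (|G| = 112); a cyclic group of order m has exactly φ(d) elements of each order d | m, and none otherwise.
28 = 2^2 · 7 divides 112, and φ(28) = 12.

12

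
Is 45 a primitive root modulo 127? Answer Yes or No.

φ(127) = 127 − 1 = 126 = 2 · 3^2 · 7.
It suffices to check that the order of 45 is not a proper divisor of 126: compute 45^(126/q) for q ∈ {2, 3, 7}.
45^63 ≡ 126 (mod 127)  [q = 2: ≢ 1 ✓]
45^42 ≡ 19 (mod 127)  [q = 3: ≢ 1 ✓]
45^18 ≡ 8 (mod 127)  [q = 7: ≢ 1 ✓]
Every test exponent gives a nontrivial residue, hence 45 generates the full group.

Yes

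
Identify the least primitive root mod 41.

φ(41) = 41 − 1 = 40 = 2^3 · 5.
g is a primitive root iff g^(40/q) ≢ 1 (mod 41) for each prime q ∈ {2, 5}.
g = 2: 2^20 ≡ 1 — hits 1, so not a primitive root.
g = 3: 3^20 ≡ 40; 3^8 ≡ 1 — hits 1, so not a primitive root.
g = 4: 4^20 ≡ 1 — hits 1, so not a primitive root.
g = 5: 5^20 ≡ 1 — hits 1, so not a primitive root.
g = 6: 6^20 ≡ 40; 6^8 ≡ 10 — none is 1, so 6 is a primitive root.
The smallest primitive root modulo 41 is 6.

6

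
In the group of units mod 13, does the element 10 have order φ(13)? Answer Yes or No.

φ(13) = 13 − 1 = 12 = 2^2 · 3.
Test 10^(12/q) mod 13 for each prime factor q of 12:
10^6 ≡ 1 (mod 13)  [q = 2: ≡ 1 ✗]
10^4 ≡ 3 (mod 13)  [q = 3: ≢ 1 ✓]
Since 10^6 ≡ 1, the order of 10 divides 6 < 12, so 10 is not a primitive root.

No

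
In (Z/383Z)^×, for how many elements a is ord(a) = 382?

φ(383) = 383 − 1 = 382 = 2 · 191.
(Z/383Z)^× is cyclic (|G| = 382); a cyclic group of order m has exactly φ(d) elements of each order d | m, and none otherwise.
382 = 2 · 191 divides 382, and φ(382) = 190.

190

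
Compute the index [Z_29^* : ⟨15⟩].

1

By Lagrange's theorem, ord_29(15) divides φ(29) = 29 − 1 = 28 = 2^2 · 7.
Divisors of 28: 1, 2, 4, 7, 14, 28.
Evaluate successive powers at the divisors of 28:
15^1 ≡ 15
15^2 ≡ 22
15^4 ≡ 20
15^7 ≡ 17
15^14 ≡ 28
15^28 ≡ 1
Thus |⟨15⟩| = ord(15) = 28.
The index is φ(29) / ord(15) = 28 / 28 = 1.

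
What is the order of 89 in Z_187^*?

By Lagrange's theorem, ord_187(89) divides φ(187) = φ(11·17) = (11−1)·(17−1) = 10·16 = 160 = 2^5 · 5.
Divisors of 160: 1, 2, 4, 5, 8, 10, 16, 20, 32, 40, 80, 160.
Compute 89^d (mod 187) for the divisors d until we hit 1:
89^1 ≡ 89 (mod 187)
89^2 ≡ 67 (mod 187)
89^4 ≡ 1 (mod 187) ✓
Therefore the multiplicative order of 89 modulo 187 is 4.

4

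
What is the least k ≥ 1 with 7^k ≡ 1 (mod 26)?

12

By Lagrange's theorem, ord_26(7) divides φ(26) = φ(2)·φ(13) = 1·12 = 12 = 2^2 · 3.
Divisors of 12: 1, 2, 3, 4, 6, 12.
Test each divisor d:
7^1 ≡ 7 (mod 26)
7^2 ≡ 23 (mod 26)
7^3 ≡ 5 (mod 26)
7^4 ≡ 9 (mod 26)
7^6 ≡ 25 (mod 26)
7^12 ≡ 1 (mod 26) ✓
Therefore the multiplicative order of 7 modulo 26 is 12.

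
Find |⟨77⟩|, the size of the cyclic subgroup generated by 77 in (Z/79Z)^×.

The order of 77 must divide φ(79) = 79 − 1 = 78 = 2 · 3 · 13.
Divisors of 78: 1, 2, 3, 6, 13, 26, 39, 78.
Evaluate successive powers at the divisors of 78:
77^1 ≡ 77 (mod 79)
77^2 ≡ 4 (mod 79)
77^3 ≡ 71 (mod 79)
77^6 ≡ 64 (mod 79)
77^13 ≡ 24 (mod 79)
77^26 ≡ 23 (mod 79)
77^39 ≡ 78 (mod 79)
77^78 ≡ 1 (mod 79) ✓
So ord_79(77) = 78.

78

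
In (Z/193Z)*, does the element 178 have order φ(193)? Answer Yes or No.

φ(193) = 193 − 1 = 192 = 2^6 · 3.
An element g generates (Z/193Z)^× iff g^(192/q) ≢ 1 (mod 193) for each prime q ∈ {2, 3}.
178^96 ≡ 192 (mod 193)  [q = 2: ≢ 1 ✓]
178^64 ≡ 84 (mod 193)  [q = 3: ≢ 1 ✓]
All checks pass, so 178 has order 192 and is a primitive root modulo 193.

Yes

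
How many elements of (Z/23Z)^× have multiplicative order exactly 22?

10

φ(23) = 23 − 1 = 22 = 2 · 11.
Since (Z/23Z)^× is cyclic of order 22, the number of elements of order d is φ(d) when d | 22 and 0 otherwise.
22 = 2 · 11 divides 22, and φ(22) = 10.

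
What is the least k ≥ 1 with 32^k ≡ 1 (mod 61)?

12

Since 32 ∈ (Z/61Z)^×, its order divides φ(61) = 61 − 1 = 60 = 2^2 · 3 · 5.
Divisors of 60: 1, 2, 3, 4, 5, 6, 10, 12, 15, 20, 30, 60.
Compute 32^d (mod 61) for the divisors d until we hit 1:
32^1 ≡ 32
32^2 ≡ 48
32^3 ≡ 11
32^4 ≡ 47
32^5 ≡ 40
32^6 ≡ 60
32^10 ≡ 14
32^12 ≡ 1
Therefore the multiplicative order of 32 modulo 61 is 12.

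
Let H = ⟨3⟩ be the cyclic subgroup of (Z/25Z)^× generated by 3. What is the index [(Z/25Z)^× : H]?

1

The order of 3 must divide φ(25) = φ(5^2) = 5·(5−1) = 20 = 2^2 · 5.
Divisors of 20: 1, 2, 4, 5, 10, 20.
Check 3^d mod 25 for each divisor in increasing order:
3^1 ≡ 3
3^2 ≡ 9
3^4 ≡ 6
3^5 ≡ 18
3^10 ≡ 24
3^20 ≡ 1
The order of 3 is 20, so the subgroup it generates has 20 elements.
Index = |(Z/25Z)^×| / |⟨3⟩| = 20 / 20 = 1.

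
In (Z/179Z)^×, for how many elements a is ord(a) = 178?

φ(179) = 179 − 1 = 178 = 2 · 89.
(Z/179Z)^× is cyclic (|G| = 178); a cyclic group of order m has exactly φ(d) elements of each order d | m, and none otherwise.
178 = 2 · 89 divides 178, and φ(178) = 88.

88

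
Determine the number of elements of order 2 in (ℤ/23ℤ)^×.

φ(23) = 23 − 1 = 22 = 2 · 11.
(Z/23Z)^× is cyclic (|G| = 22); a cyclic group of order m has exactly φ(d) elements of each order d | m, and none otherwise.
2 | 22, and φ(2) = 2 − 1 = 1.

1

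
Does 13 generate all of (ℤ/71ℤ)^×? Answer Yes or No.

φ(71) = 71 − 1 = 70 = 2 · 5 · 7.
13 is a primitive root mod 71 iff 13^(φ(71)/q) ≢ 1 for every prime q | φ(71), i.e. q ∈ {2, 5, 7}.
13^35 ≡ 70 (mod 71)  [q = 2: ≢ 1 ✓]
13^14 ≡ 25 (mod 71)  [q = 5: ≢ 1 ✓]
13^10 ≡ 20 (mod 71)  [q = 7: ≢ 1 ✓]
All checks pass, so 13 has order 70 and is a primitive root modulo 71.

Yes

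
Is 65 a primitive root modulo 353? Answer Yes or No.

φ(353) = 353 − 1 = 352 = 2^5 · 11.
It suffices to check that the order of 65 is not a proper divisor of 352: compute 65^(352/q) for q ∈ {2, 11}.
65^176 ≡ 1 (mod 353)  [q = 2: ≡ 1 ✗]
65^32 ≡ 256 (mod 353)  [q = 11: ≢ 1 ✓]
Since 65^176 ≡ 1, the order of 65 divides 176 < 352, so 65 is not a primitive root.

No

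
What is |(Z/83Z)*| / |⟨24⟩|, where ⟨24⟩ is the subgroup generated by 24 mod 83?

1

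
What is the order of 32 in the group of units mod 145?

28

ord(32) | φ(145) = φ(5·29) = (5−1)·(29−1) = 4·28 = 112 = 2^4 · 7.
Divisors of 112: 1, 2, 4, 7, 8, 14, 16, 28, 56, 112.
Compute 32^d (mod 145) for the divisors d until we hit 1:
32^1 ≡ 32 (mod 145)
32^2 ≡ 9 (mod 145)
32^4 ≡ 81 (mod 145)
32^7 ≡ 128 (mod 145)
32^8 ≡ 36 (mod 145)
32^14 ≡ 144 (mod 145)
32^16 ≡ 136 (mod 145)
32^28 ≡ 1 (mod 145) ✓
So ord_145(32) = 28.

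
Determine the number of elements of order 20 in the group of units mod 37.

0

φ(37) = 37 − 1 = 36 = 2^2 · 3^2.
In a cyclic group of order 36, there are φ(d) elements of order d for each divisor d of 36, and zero for non-divisors.
Here 36 is not a multiple of 20, so there are no elements of order 20.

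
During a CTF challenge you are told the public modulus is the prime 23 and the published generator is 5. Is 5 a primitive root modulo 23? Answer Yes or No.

φ(23) = 23 − 1 = 22 = 2 · 11.
5 is a primitive root mod 23 iff 5^(φ(23)/q) ≢ 1 for every prime q | φ(23), i.e. q ∈ {2, 11}.
5^11 ≡ 22 (mod 23)  [q = 2: ≢ 1 ✓]
5^2 ≡ 2 (mod 23)  [q = 11: ≢ 1 ✓]
All checks pass, so 5 has order 22 and is a primitive root modulo 23.

Yes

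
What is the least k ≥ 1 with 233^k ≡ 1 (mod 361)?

171

By Lagrange's theorem, ord_361(233) divides φ(361) = φ(19^2) = 19·(19−1) = 342 = 2 · 3^2 · 19.
Divisors of 342: 1, 2, 3, 6, 9, 18, 19, 38, 57, 114, 171, 342.
Evaluate successive powers at the divisors of 342:
233^1 ≡ 233 (mod 361)
233^2 ≡ 139 (mod 361)
233^3 ≡ 258 (mod 361)
233^6 ≡ 140 (mod 361)
233^9 ≡ 20 (mod 361)
233^18 ≡ 39 (mod 361)
233^19 ≡ 62 (mod 361)
233^38 ≡ 234 (mod 361)
233^57 ≡ 68 (mod 361)
233^114 ≡ 292 (mod 361)
233^171 ≡ 1 (mod 361) ✓
So ord_361(233) = 171.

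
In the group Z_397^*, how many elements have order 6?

φ(397) = 397 − 1 = 396 = 2^2 · 3^2 · 11.
Since (Z/397Z)^× is cyclic of order 396, the number of elements of order d is φ(d) when d | 396 and 0 otherwise.
6 = 2 · 3 divides 396, and φ(6) = 2.

2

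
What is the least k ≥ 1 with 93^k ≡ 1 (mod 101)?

By Lagrange's theorem, ord_101(93) divides φ(101) = 101 − 1 = 100 = 2^2 · 5^2.
Divisors of 100: 1, 2, 4, 5, 10, 20, 25, 50, 100.
Check 93^d mod 101 for each divisor in increasing order:
93^1 ≡ 93 (mod 101)
93^2 ≡ 64 (mod 101)
93^4 ≡ 56 (mod 101)
93^5 ≡ 57 (mod 101)
93^10 ≡ 17 (mod 101)
93^20 ≡ 87 (mod 101)
93^25 ≡ 10 (mod 101)
93^50 ≡ 100 (mod 101)
93^100 ≡ 1 (mod 101) ✓
The smallest such exponent is 100, so the order of 93 is 100.

100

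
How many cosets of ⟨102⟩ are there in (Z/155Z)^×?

The order of 102 must divide φ(155) = φ(5·31) = (5−1)·(31−1) = 4·30 = 120 = 2^3 · 3 · 5.
Divisors of 120: 1, 2, 3, 4, 5, 6, 8, 10, 12, 15, 20, 24, 30, 40, 60, 120.
Test each divisor d:
102^1 ≡ 102 (mod 155)
102^2 ≡ 19 (mod 155)
102^3 ≡ 78 (mod 155)
102^4 ≡ 51 (mod 155)
102^5 ≡ 87 (mod 155)
102^6 ≡ 39 (mod 155)
102^8 ≡ 121 (mod 155)
102^10 ≡ 129 (mod 155)
102^12 ≡ 126 (mod 155)
102^15 ≡ 63 (mod 155)
102^20 ≡ 56 (mod 155)
102^24 ≡ 66 (mod 155)
102^30 ≡ 94 (mod 155)
102^40 ≡ 36 (mod 155)
102^60 ≡ 1 (mod 155) ✓
The order of 102 is 60, so the subgroup it generates has 60 elements.
[(Z/155Z)^× : ⟨102⟩] = 120/60 = 2.

2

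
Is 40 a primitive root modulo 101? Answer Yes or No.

Yes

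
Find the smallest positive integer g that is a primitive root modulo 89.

3

φ(89) = 89 − 1 = 88 = 2^3 · 11.
Test candidates g = 2, 3, … against the prime factors q ∈ {2, 11} of φ(89): g is a generator iff g^(88/q) ≢ 1 for every such q.
g = 2: 2^44 ≡ 1 — hits 1, so not a primitive root.
g = 3: 3^44 ≡ 88; 3^8 ≡ 64 — none is 1, so 3 is a primitive root.
So 3 is the smallest generator of (Z/89Z)^×.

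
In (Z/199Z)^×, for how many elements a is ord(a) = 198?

60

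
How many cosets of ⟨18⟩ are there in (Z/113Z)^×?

14

Since 18 ∈ (Z/113Z)^×, its order divides φ(113) = 113 − 1 = 112 = 2^4 · 7.
Divisors of 112: 1, 2, 4, 7, 8, 14, 16, 28, 56, 112.
Evaluate successive powers at the divisors of 112:
18^1 ≡ 18 (mod 113)
18^2 ≡ 98 (mod 113)
18^4 ≡ 112 (mod 113)
18^7 ≡ 44 (mod 113)
18^8 ≡ 1 (mod 113) ✓
Thus |⟨18⟩| = ord(18) = 8.
[(Z/113Z)^× : ⟨18⟩] = 112/8 = 14.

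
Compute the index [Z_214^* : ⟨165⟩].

1

Since 165 ∈ (Z/214Z)^×, its order divides φ(214) = φ(2)·φ(107) = 1·106 = 106 = 2 · 53.
Divisors of 106: 1, 2, 53, 106.
Evaluate successive powers at the divisors of 106:
165^1 ≡ 165
165^2 ≡ 47
165^53 ≡ 213
165^106 ≡ 1
The order of 165 is 106, so the subgroup it generates has 106 elements.
Index = |(Z/214Z)^×| / |⟨165⟩| = 106 / 106 = 1.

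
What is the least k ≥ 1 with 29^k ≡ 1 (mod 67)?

3

By Lagrange's theorem, ord_67(29) divides φ(67) = 67 − 1 = 66 = 2 · 3 · 11.
Divisors of 66: 1, 2, 3, 6, 11, 22, 33, 66.
Check 29^d mod 67 for each divisor in increasing order:
29^1 ≡ 29 (mod 67)
29^2 ≡ 37 (mod 67)
29^3 ≡ 1 (mod 67) ✓
Therefore the multiplicative order of 29 modulo 67 is 3.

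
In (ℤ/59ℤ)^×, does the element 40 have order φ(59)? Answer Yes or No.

Yes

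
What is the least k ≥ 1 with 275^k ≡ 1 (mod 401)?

40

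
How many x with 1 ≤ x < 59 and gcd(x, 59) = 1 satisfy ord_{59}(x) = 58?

28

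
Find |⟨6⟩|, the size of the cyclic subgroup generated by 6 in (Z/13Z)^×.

By Lagrange's theorem, ord_13(6) divides φ(13) = 13 − 1 = 12 = 2^2 · 3.
Divisors of 12: 1, 2, 3, 4, 6, 12.
Evaluate successive powers at the divisors of 12:
6^1 ≡ 6 (mod 13)
6^2 ≡ 10 (mod 13)
6^3 ≡ 8 (mod 13)
6^4 ≡ 9 (mod 13)
6^6 ≡ 12 (mod 13)
6^12 ≡ 1 (mod 13) ✓
Therefore the multiplicative order of 6 modulo 13 is 12.

12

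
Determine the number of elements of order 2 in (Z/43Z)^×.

φ(43) = 43 − 1 = 42 = 2 · 3 · 7.
In a cyclic group of order 42, there are φ(d) elements of order d for each divisor d of 42, and zero for non-divisors.
2 | 42, and φ(2) = 2 − 1 = 1.

1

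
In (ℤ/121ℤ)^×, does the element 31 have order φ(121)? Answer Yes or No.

φ(121) = φ(11^2) = 11·(11−1) = 110 = 2 · 5 · 11.
It suffices to check that the order of 31 is not a proper divisor of 110: compute 31^(110/q) for q ∈ {2, 5, 11}.
31^55 ≡ 1 (mod 121)  [q = 2: ≡ 1 ✗]
31^22 ≡ 81 (mod 121)  [q = 5: ≢ 1 ✓]
31^10 ≡ 12 (mod 121)  [q = 11: ≢ 1 ✓]
Since 31^55 ≡ 1, the order of 31 divides 55 < 110, so 31 is not a primitive root.

No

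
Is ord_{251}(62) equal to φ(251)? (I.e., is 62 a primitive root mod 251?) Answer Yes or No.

Yes

φ(251) = 251 − 1 = 250 = 2 · 5^3.
62 is a primitive root mod 251 iff 62^(φ(251)/q) ≢ 1 for every prime q | φ(251), i.e. q ∈ {2, 5}.
62^125 ≡ 250 (mod 251)  [q = 2: ≢ 1 ✓]
62^50 ≡ 219 (mod 251)  [q = 5: ≢ 1 ✓]
Every test exponent gives a nontrivial residue, hence 62 generates the full group.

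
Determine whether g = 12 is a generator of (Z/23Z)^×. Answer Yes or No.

No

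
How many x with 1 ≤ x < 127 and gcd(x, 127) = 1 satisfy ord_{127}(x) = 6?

2

φ(127) = 127 − 1 = 126 = 2 · 3^2 · 7.
Since (Z/127Z)^× is cyclic of order 126, the number of elements of order d is φ(d) when d | 126 and 0 otherwise.
6 = 2 · 3 divides 126, and φ(6) = 2.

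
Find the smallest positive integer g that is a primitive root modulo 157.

φ(157) = 157 − 1 = 156 = 2^2 · 3 · 13.
g is a primitive root iff g^(156/q) ≢ 1 (mod 157) for each prime q ∈ {2, 3, 13}.
g = 2: 2^78 ≡ 156; 2^52 ≡ 1 — hits 1, so not a primitive root.
g = 3: 3^78 ≡ 1 — hits 1, so not a primitive root.
g = 4: 4^78 ≡ 1 — hits 1, so not a primitive root.
g = 5: 5^78 ≡ 156; 5^52 ≡ 12; 5^12 ≡ 130 — none is 1, so 5 is a primitive root.
Hence the least primitive root of 157 is 5.

5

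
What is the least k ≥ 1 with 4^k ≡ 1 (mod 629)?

36

By Lagrange's theorem, ord_629(4) divides φ(629) = φ(17·37) = (17−1)·(37−1) = 16·36 = 576 = 2^6 · 3^2.
Divisors of 576: 1, 2, 3, 4, 6, 8, 9, 12, 16, 18, 24, 32, 36, 48, 64, 72, 96, 144, 192, 288, 576.
Compute 4^d (mod 629) for the divisors d until we hit 1:
4^1 ≡ 4 (mod 629)
4^2 ≡ 16 (mod 629)
4^3 ≡ 64 (mod 629)
4^4 ≡ 256 (mod 629)
4^6 ≡ 322 (mod 629)
4^8 ≡ 120 (mod 629)
4^9 ≡ 480 (mod 629)
4^12 ≡ 528 (mod 629)
4^16 ≡ 562 (mod 629)
4^18 ≡ 186 (mod 629)
4^24 ≡ 137 (mod 629)
4^32 ≡ 86 (mod 629)
4^36 ≡ 1 (mod 629) ✓
Hence ord(4) = 36.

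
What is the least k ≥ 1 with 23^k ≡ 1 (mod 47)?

46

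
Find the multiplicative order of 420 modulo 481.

ord(420) | φ(481) = φ(13·37) = (13−1)·(37−1) = 12·36 = 432 = 2^4 · 3^3.
Divisors of 432: 1, 2, 3, 4, 6, 8, 9, 12, 16, 18, 24, 27, 36, 48, 54, 72, 108, 144, 216, 432.
Check 420^d mod 481 for each divisor in increasing order:
420^1 ≡ 420 (mod 481)
420^2 ≡ 354 (mod 481)
420^3 ≡ 51 (mod 481)
420^4 ≡ 256 (mod 481)
420^6 ≡ 196 (mod 481)
420^8 ≡ 120 (mod 481)
420^9 ≡ 376 (mod 481)
420^12 ≡ 417 (mod 481)
420^16 ≡ 451 (mod 481)
420^18 ≡ 443 (mod 481)
420^24 ≡ 248 (mod 481)
420^27 ≡ 142 (mod 481)
420^36 ≡ 1 (mod 481) ✓
Therefore the multiplicative order of 420 modulo 481 is 36.

36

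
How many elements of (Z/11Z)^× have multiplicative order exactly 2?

1

φ(11) = 11 − 1 = 10 = 2 · 5.
(Z/11Z)^× is cyclic (|G| = 10); a cyclic group of order m has exactly φ(d) elements of each order d | m, and none otherwise.
2 | 10, and φ(2) = 2 − 1 = 1.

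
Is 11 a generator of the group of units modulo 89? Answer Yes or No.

No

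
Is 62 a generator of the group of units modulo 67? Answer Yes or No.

No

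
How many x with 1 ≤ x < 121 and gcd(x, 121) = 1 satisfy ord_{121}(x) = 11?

10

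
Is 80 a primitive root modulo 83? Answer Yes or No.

Yes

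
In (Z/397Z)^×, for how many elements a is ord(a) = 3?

2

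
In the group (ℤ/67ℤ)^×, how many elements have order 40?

0

φ(67) = 67 − 1 = 66 = 2 · 3 · 11.
Since (Z/67Z)^× is cyclic of order 66, the number of elements of order d is φ(d) when d | 66 and 0 otherwise.
40 does not divide 66, so no element of (Z/67Z)^× has order 40.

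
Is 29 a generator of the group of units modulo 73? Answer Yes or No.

Yes

φ(73) = 73 − 1 = 72 = 2^3 · 3^2.
Test 29^(72/q) mod 73 for each prime factor q of 72:
29^36 ≡ 72 (mod 73)  [q = 2: ≢ 1 ✓]
29^24 ≡ 64 (mod 73)  [q = 3: ≢ 1 ✓]
All checks pass, so 29 has order 72 and is a primitive root modulo 73.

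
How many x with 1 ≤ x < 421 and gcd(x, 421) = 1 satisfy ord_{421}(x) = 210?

φ(421) = 421 − 1 = 420 = 2^2 · 3 · 5 · 7.
In a cyclic group of order 420, there are φ(d) elements of order d for each divisor d of 420, and zero for non-divisors.
210 = 2 · 3 · 5 · 7 divides 420, and φ(210) = 48.

48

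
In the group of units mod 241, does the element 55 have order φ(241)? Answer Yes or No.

Yes

φ(241) = 241 − 1 = 240 = 2^4 · 3 · 5.
55 is a primitive root mod 241 iff 55^(φ(241)/q) ≢ 1 for every prime q | φ(241), i.e. q ∈ {2, 3, 5}.
55^120 ≡ 240 (mod 241)  [q = 2: ≢ 1 ✓]
55^80 ≡ 15 (mod 241)  [q = 3: ≢ 1 ✓]
55^48 ≡ 205 (mod 241)  [q = 5: ≢ 1 ✓]
Every test exponent gives a nontrivial residue, hence 55 generates the full group.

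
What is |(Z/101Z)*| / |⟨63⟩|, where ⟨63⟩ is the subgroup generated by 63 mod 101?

1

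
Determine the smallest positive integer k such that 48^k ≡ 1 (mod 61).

The order of 48 must divide φ(61) = 61 − 1 = 60 = 2^2 · 3 · 5.
Divisors of 60: 1, 2, 3, 4, 5, 6, 10, 12, 15, 20, 30, 60.
Compute 48^d (mod 61) for the divisors d until we hit 1:
48^1 ≡ 48
48^2 ≡ 47
48^3 ≡ 60
48^4 ≡ 13
48^5 ≡ 14
48^6 ≡ 1
Therefore the multiplicative order of 48 modulo 61 is 6.

6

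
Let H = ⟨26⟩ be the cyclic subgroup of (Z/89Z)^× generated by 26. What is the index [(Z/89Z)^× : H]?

By Lagrange's theorem, ord_89(26) divides φ(89) = 89 − 1 = 88 = 2^3 · 11.
Divisors of 88: 1, 2, 4, 8, 11, 22, 44, 88.
Test each divisor d:
26^1 ≡ 26
26^2 ≡ 53
26^4 ≡ 50
26^8 ≡ 8
26^11 ≡ 77
26^22 ≡ 55
26^44 ≡ 88
26^88 ≡ 1
The order of 26 is 88, so the subgroup it generates has 88 elements.
The index is φ(89) / ord(26) = 88 / 88 = 1.

1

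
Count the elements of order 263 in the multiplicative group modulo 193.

0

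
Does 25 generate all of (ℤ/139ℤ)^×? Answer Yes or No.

No

φ(139) = 139 − 1 = 138 = 2 · 3 · 23.
An element g generates (Z/139Z)^× iff g^(138/q) ≢ 1 (mod 139) for each prime q ∈ {2, 3, 23}.
25^69 ≡ 1 (mod 139)  [q = 2: ≡ 1 ✗]
25^46 ≡ 96 (mod 139)  [q = 3: ≢ 1 ✓]
25^6 ≡ 52 (mod 139)  [q = 23: ≢ 1 ✓]
Since 25^69 ≡ 1, the order of 25 divides 69 < 138, so 25 is not a primitive root.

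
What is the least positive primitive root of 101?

φ(101) = 101 − 1 = 100 = 2^2 · 5^2.
g is a primitive root iff g^(100/q) ≢ 1 (mod 101) for each prime q ∈ {2, 5}.
g = 2: 2^50 ≡ 100; 2^20 ≡ 95 — none is 1, so 2 is a primitive root.
Hence the least primitive root of 101 is 2.

2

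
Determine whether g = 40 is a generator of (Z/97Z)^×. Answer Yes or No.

φ(97) = 97 − 1 = 96 = 2^5 · 3.
It suffices to check that the order of 40 is not a proper divisor of 96: compute 40^(96/q) for q ∈ {2, 3}.
40^48 ≡ 96 (mod 97)  [q = 2: ≢ 1 ✓]
40^32 ≡ 35 (mod 97)  [q = 3: ≢ 1 ✓]
None equal 1, so ord_97(40) = 96: 40 is a primitive root.

Yes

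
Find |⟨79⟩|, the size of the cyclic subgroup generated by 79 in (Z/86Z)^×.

Since 79 ∈ (Z/86Z)^×, its order divides φ(86) = φ(2)·φ(43) = 1·42 = 42 = 2 · 3 · 7.
Divisors of 42: 1, 2, 3, 6, 7, 14, 21, 42.
Evaluate successive powers at the divisors of 42:
79^1 ≡ 79 (mod 86)
79^2 ≡ 49 (mod 86)
79^3 ≡ 1 (mod 86) ✓
Therefore the multiplicative order of 79 modulo 86 is 3.

3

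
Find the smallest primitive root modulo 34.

φ(34) = φ(2)·φ(17) = 1·16 = 16 = 2^4.
g is a primitive root iff g^(16/q) ≢ 1 (mod 34) for each prime q ∈ {2}.
g = 2: gcd(2, 34) = 2 > 1, not a unit — skip.
g = 3: 3^8 ≡ 33 — none is 1, so 3 is a primitive root.
The smallest primitive root modulo 34 is 3.

3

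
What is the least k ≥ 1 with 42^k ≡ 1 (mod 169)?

39

The order of 42 must divide φ(169) = φ(13^2) = 13·(13−1) = 156 = 2^2 · 3 · 13.
Divisors of 156: 1, 2, 3, 4, 6, 12, 13, 26, 39, 52, 78, 156.
Check 42^d mod 169 for each divisor in increasing order:
42^1 ≡ 42 (mod 169)
42^2 ≡ 74 (mod 169)
42^3 ≡ 66 (mod 169)
42^4 ≡ 68 (mod 169)
42^6 ≡ 131 (mod 169)
42^12 ≡ 92 (mod 169)
42^13 ≡ 146 (mod 169)
42^26 ≡ 22 (mod 169)
42^39 ≡ 1 (mod 169) ✓
Therefore the multiplicative order of 42 modulo 169 is 39.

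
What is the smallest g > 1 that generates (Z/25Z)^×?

φ(25) = φ(5^2) = 5·(5−1) = 20 = 2^2 · 5.
g is a primitive root iff g^(20/q) ≢ 1 (mod 25) for each prime q ∈ {2, 5}.
g = 2: 2^10 ≡ 24; 2^4 ≡ 16 — none is 1, so 2 is a primitive root.
So 2 is the smallest generator of (Z/25Z)^×.

2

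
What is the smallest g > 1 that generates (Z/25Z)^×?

2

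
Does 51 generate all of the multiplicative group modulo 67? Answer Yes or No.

φ(67) = 67 − 1 = 66 = 2 · 3 · 11.
Test 51^(66/q) mod 67 for each prime factor q of 66:
51^33 ≡ 66 (mod 67)  [q = 2: ≢ 1 ✓]
51^22 ≡ 37 (mod 67)  [q = 3: ≢ 1 ✓]
51^6 ≡ 14 (mod 67)  [q = 11: ≢ 1 ✓]
None equal 1, so ord_67(51) = 66: 51 is a primitive root.

Yes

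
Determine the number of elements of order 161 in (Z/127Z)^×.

φ(127) = 127 − 1 = 126 = 2 · 3^2 · 7.
(Z/127Z)^× is cyclic (|G| = 126); a cyclic group of order m has exactly φ(d) elements of each order d | m, and none otherwise.
Here 126 is not a multiple of 161, so there are no elements of order 161.

0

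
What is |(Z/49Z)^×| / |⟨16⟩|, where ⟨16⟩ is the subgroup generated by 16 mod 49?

The order of 16 must divide φ(49) = φ(7^2) = 7·(7−1) = 42 = 2 · 3 · 7.
Divisors of 42: 1, 2, 3, 6, 7, 14, 21, 42.
Test each divisor d:
16^1 ≡ 16 (mod 49)
16^2 ≡ 11 (mod 49)
16^3 ≡ 29 (mod 49)
16^6 ≡ 8 (mod 49)
16^7 ≡ 30 (mod 49)
16^14 ≡ 18 (mod 49)
16^21 ≡ 1 (mod 49) ✓
The order of 16 is 21, so the subgroup it generates has 21 elements.
The index is φ(49) / ord(16) = 42 / 21 = 2.

2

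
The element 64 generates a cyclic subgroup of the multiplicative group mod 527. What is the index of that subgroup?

The order of 64 must divide φ(527) = φ(17·31) = (17−1)·(31−1) = 16·30 = 480 = 2^5 · 3 · 5.
Divisors of 480: 1, 2, 3, 4, 5, 6, 8, 10, 12, 15, 16, 20, 24, 30, 32, 40, 48, 60, 80, 96, 120, 160, 240, 480.
Compute 64^d (mod 527) for the divisors d until we hit 1:
64^1 ≡ 64
64^2 ≡ 407
64^3 ≡ 225
64^4 ≡ 171
64^5 ≡ 404
64^6 ≡ 33
64^8 ≡ 256
64^10 ≡ 373
64^12 ≡ 35
64^15 ≡ 497
64^16 ≡ 188
64^20 ≡ 1
So ord_527(64) = 20, hence |⟨64⟩| = 20.
[(Z/527Z)^× : ⟨64⟩] = 480/20 = 24.

24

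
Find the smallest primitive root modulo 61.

2

φ(61) = 61 − 1 = 60 = 2^2 · 3 · 5.
Test candidates g = 2, 3, … against the prime factors q ∈ {2, 3, 5} of φ(61): g is a generator iff g^(60/q) ≢ 1 for every such q.
g = 2: 2^30 ≡ 60; 2^20 ≡ 47; 2^12 ≡ 9 — none is 1, so 2 is a primitive root.
Hence the least primitive root of 61 is 2.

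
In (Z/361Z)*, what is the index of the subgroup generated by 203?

1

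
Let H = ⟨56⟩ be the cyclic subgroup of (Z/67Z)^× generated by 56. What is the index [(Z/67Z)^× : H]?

2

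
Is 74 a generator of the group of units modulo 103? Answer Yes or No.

φ(103) = 103 − 1 = 102 = 2 · 3 · 17.
Test 74^(102/q) mod 103 for each prime factor q of 102:
74^51 ≡ 102 (mod 103)  [q = 2: ≢ 1 ✓]
74^34 ≡ 46 (mod 103)  [q = 3: ≢ 1 ✓]
74^6 ≡ 72 (mod 103)  [q = 17: ≢ 1 ✓]
Every test exponent gives a nontrivial residue, hence 74 generates the full group.

Yes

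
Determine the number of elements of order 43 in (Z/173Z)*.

42

φ(173) = 173 − 1 = 172 = 2^2 · 43.
In a cyclic group of order 172, there are φ(d) elements of order d for each divisor d of 172, and zero for non-divisors.
43 | 172, and φ(43) = 43 − 1 = 42.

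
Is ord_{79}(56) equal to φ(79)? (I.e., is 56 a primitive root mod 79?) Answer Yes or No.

No

φ(79) = 79 − 1 = 78 = 2 · 3 · 13.
56 is a primitive root mod 79 iff 56^(φ(79)/q) ≢ 1 for every prime q | φ(79), i.e. q ∈ {2, 3, 13}.
56^39 ≡ 78 (mod 79)  [q = 2: ≢ 1 ✓]
56^26 ≡ 55 (mod 79)  [q = 3: ≢ 1 ✓]
56^6 ≡ 1 (mod 79)  [q = 13: ≡ 1 ✗]
Since 56^6 ≡ 1, the order of 56 divides 6 < 78, so 56 is not a primitive root.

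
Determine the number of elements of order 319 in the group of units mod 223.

0

φ(223) = 223 − 1 = 222 = 2 · 3 · 37.
In a cyclic group of order 222, there are φ(d) elements of order d for each divisor d of 222, and zero for non-divisors.
319 does not divide 222, so no element of (Z/223Z)^× has order 319.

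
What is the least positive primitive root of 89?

3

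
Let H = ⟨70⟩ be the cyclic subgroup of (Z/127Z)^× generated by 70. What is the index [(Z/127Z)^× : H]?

The order of 70 must divide φ(127) = 127 − 1 = 126 = 2 · 3^2 · 7.
Divisors of 126: 1, 2, 3, 6, 7, 9, 14, 18, 21, 42, 63, 126.
Test each divisor d:
70^1 ≡ 70
70^2 ≡ 74
70^3 ≡ 100
70^6 ≡ 94
70^7 ≡ 103
70^9 ≡ 2
70^14 ≡ 68
70^18 ≡ 4
70^21 ≡ 19
70^42 ≡ 107
70^63 ≡ 1
So ord_127(70) = 63, hence |⟨70⟩| = 63.
Index = |(Z/127Z)^×| / |⟨70⟩| = 126 / 63 = 2.

2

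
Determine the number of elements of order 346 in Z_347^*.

172

φ(347) = 347 − 1 = 346 = 2 · 173.
Since (Z/347Z)^× is cyclic of order 346, the number of elements of order d is φ(d) when d | 346 and 0 otherwise.
346 = 2 · 173 divides 346, and φ(346) = 172.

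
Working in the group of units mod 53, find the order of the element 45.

The order of 45 must divide φ(53) = 53 − 1 = 52 = 2^2 · 13.
Divisors of 52: 1, 2, 4, 13, 26, 52.
Compute 45^d (mod 53) for the divisors d until we hit 1:
45^1 ≡ 45 (mod 53)
45^2 ≡ 11 (mod 53)
45^4 ≡ 15 (mod 53)
45^13 ≡ 30 (mod 53)
45^26 ≡ 52 (mod 53)
45^52 ≡ 1 (mod 53) ✓
The smallest such exponent is 52, so the order of 45 is 52.

52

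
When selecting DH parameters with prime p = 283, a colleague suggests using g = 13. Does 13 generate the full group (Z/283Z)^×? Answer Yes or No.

No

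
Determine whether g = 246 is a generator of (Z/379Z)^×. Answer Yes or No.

No

φ(379) = 379 − 1 = 378 = 2 · 3^3 · 7.
It suffices to check that the order of 246 is not a proper divisor of 378: compute 246^(378/q) for q ∈ {2, 3, 7}.
246^189 ≡ 1 (mod 379)  [q = 2: ≡ 1 ✗]
246^126 ≡ 1 (mod 379)  [q = 3: ≡ 1 ✗]
246^54 ≡ 86 (mod 379)  [q = 7: ≢ 1 ✓]
246^189 ≡ 1 shows ord(246) | 189, strictly less than φ(379); not a primitive root.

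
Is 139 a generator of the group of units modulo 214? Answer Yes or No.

φ(214) = φ(2)·φ(107) = 1·106 = 106 = 2 · 53.
139 is a primitive root mod 214 iff 139^(φ(214)/q) ≢ 1 for every prime q | φ(214), i.e. q ∈ {2, 53}.
139^53 ≡ 213 (mod 214)  [q = 2: ≢ 1 ✓]
139^2 ≡ 61 (mod 214)  [q = 53: ≢ 1 ✓]
None equal 1, so ord_214(139) = 106: 139 is a primitive root.

Yes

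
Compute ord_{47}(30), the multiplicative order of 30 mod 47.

Since 30 ∈ (Z/47Z)^×, its order divides φ(47) = 47 − 1 = 46 = 2 · 23.
Divisors of 46: 1, 2, 23, 46.
Evaluate successive powers at the divisors of 46:
30^1 ≡ 30 (mod 47)
30^2 ≡ 7 (mod 47)
30^23 ≡ 46 (mod 47)
30^46 ≡ 1 (mod 47) ✓
Therefore the multiplicative order of 30 modulo 47 is 46.

46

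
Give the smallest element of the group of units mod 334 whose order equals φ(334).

5

φ(334) = φ(2)·φ(167) = 1·166 = 166 = 2 · 83.
g is a primitive root iff g^(166/q) ≢ 1 (mod 334) for each prime q ∈ {2, 83}.
g = 2: gcd(2, 334) = 2 > 1, not a unit — skip.
g = 3: 3^83 ≡ 1 — hits 1, so not a primitive root.
g = 4: gcd(4, 334) = 2 > 1, not a unit — skip.
g = 5: 5^83 ≡ 333; 5^2 ≡ 25 — none is 1, so 5 is a primitive root.
Hence the least primitive root of 334 is 5.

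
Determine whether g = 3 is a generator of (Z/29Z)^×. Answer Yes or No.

φ(29) = 29 − 1 = 28 = 2^2 · 7.
It suffices to check that the order of 3 is not a proper divisor of 28: compute 3^(28/q) for q ∈ {2, 7}.
3^14 ≡ 28 (mod 29)  [q = 2: ≢ 1 ✓]
3^4 ≡ 23 (mod 29)  [q = 7: ≢ 1 ✓]
All checks pass, so 3 has order 28 and is a primitive root modulo 29.

Yes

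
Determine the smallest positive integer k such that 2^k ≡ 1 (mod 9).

Since 2 ∈ (Z/9Z)^×, its order divides φ(9) = φ(3^2) = 3·(3−1) = 6 = 2 · 3.
Divisors of 6: 1, 2, 3, 6.
Compute 2^d (mod 9) for the divisors d until we hit 1:
2^1 ≡ 2
2^2 ≡ 4
2^3 ≡ 8
2^6 ≡ 1
The smallest such exponent is 6, so the order of 2 is 6.

6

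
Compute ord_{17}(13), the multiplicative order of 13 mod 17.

Since 13 ∈ (Z/17Z)^×, its order divides φ(17) = 17 − 1 = 16 = 2^4.
Divisors of 16: 1, 2, 4, 8, 16.
Evaluate successive powers at the divisors of 16:
13^1 ≡ 13 (mod 17)
13^2 ≡ 16 (mod 17)
13^4 ≡ 1 (mod 17) ✓
Hence ord(13) = 4.

4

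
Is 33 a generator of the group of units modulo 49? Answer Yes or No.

φ(49) = φ(7^2) = 7·(7−1) = 42 = 2 · 3 · 7.
Test 33^(42/q) mod 49 for each prime factor q of 42:
33^21 ≡ 48 (mod 49)  [q = 2: ≢ 1 ✓]
33^14 ≡ 18 (mod 49)  [q = 3: ≢ 1 ✓]
33^6 ≡ 8 (mod 49)  [q = 7: ≢ 1 ✓]
None equal 1, so ord_49(33) = 42: 33 is a primitive root.

Yes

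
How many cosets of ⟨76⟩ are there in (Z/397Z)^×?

2

Since 76 ∈ (Z/397Z)^×, its order divides φ(397) = 397 − 1 = 396 = 2^2 · 3^2 · 11.
Divisors of 396: 1, 2, 3, 4, 6, 9, 11, 12, 18, 22, 33, 36, 44, 66, 99, 132, 198, 396.
Check 76^d mod 397 for each divisor in increasing order:
76^1 ≡ 76 (mod 397)
76^2 ≡ 218 (mod 397)
76^3 ≡ 291 (mod 397)
76^4 ≡ 281 (mod 397)
76^6 ≡ 120 (mod 397)
76^9 ≡ 381 (mod 397)
76^11 ≡ 85 (mod 397)
76^12 ≡ 108 (mod 397)
76^18 ≡ 256 (mod 397)
76^22 ≡ 79 (mod 397)
76^33 ≡ 363 (mod 397)
76^36 ≡ 31 (mod 397)
76^44 ≡ 286 (mod 397)
76^66 ≡ 362 (mod 397)
76^99 ≡ 396 (mod 397)
76^132 ≡ 34 (mod 397)
76^198 ≡ 1 (mod 397) ✓
The order of 76 is 198, so the subgroup it generates has 198 elements.
The index is φ(397) / ord(76) = 396 / 198 = 2.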